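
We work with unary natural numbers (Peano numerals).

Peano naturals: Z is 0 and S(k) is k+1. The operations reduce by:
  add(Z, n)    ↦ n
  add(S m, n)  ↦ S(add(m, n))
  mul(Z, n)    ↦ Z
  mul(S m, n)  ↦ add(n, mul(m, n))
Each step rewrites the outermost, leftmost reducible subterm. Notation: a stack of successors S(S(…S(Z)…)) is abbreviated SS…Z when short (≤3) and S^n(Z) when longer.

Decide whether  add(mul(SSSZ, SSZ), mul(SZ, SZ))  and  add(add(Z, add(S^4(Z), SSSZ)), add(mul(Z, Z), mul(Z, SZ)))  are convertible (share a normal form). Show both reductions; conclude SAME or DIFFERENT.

Term A:
  start: add(mul(SSSZ, SSZ), mul(SZ, SZ))
  [1] add(add(SSZ, mul(SSZ, SSZ)), mul(SZ, SZ))
  [2] add(S(add(SZ, mul(SSZ, SSZ))), mul(SZ, SZ))
  [3] S(add(add(SZ, mul(SSZ, SSZ)), mul(SZ, SZ)))
  [4] S(add(S(add(Z, mul(SSZ, SSZ))), mul(SZ, SZ)))
  [5] S(S(add(add(Z, mul(SSZ, SSZ)), mul(SZ, SZ))))
  [6] S(S(add(mul(SSZ, SSZ), mul(SZ, SZ))))
  [7] S(S(add(add(SSZ, mul(SZ, SSZ)), mul(SZ, SZ))))
  [8] S(S(add(S(add(SZ, mul(SZ, SSZ))), mul(SZ, SZ))))
  [9] S(S(S(add(add(SZ, mul(SZ, SSZ)), mul(SZ, SZ)))))
  [10] S(S(S(add(S(add(Z, mul(SZ, SSZ))), mul(SZ, SZ)))))
  [11] S(S(S(S(add(add(Z, mul(SZ, SSZ)), mul(SZ, SZ))))))
  [12] S(S(S(S(add(mul(SZ, SSZ), mul(SZ, SZ))))))
  [13] S(S(S(S(add(add(SSZ, mul(Z, SSZ)), mul(SZ, SZ))))))
  [14] S(S(S(S(add(S(add(SZ, mul(Z, SSZ))), mul(SZ, SZ))))))
  [15] S(S(S(S(S(add(add(SZ, mul(Z, SSZ)), mul(SZ, SZ)))))))
  [16] S(S(S(S(S(add(S(add(Z, mul(Z, SSZ))), mul(SZ, SZ)))))))
  [17] S(S(S(S(S(S(add(add(Z, mul(Z, SSZ)), mul(SZ, SZ))))))))
  [18] S(S(S(S(S(S(add(mul(Z, SSZ), mul(SZ, SZ))))))))
  [19] S(S(S(S(S(S(add(Z, mul(SZ, SZ))))))))
  [20] S(S(S(S(S(S(mul(SZ, SZ)))))))
  [21] S(S(S(S(S(S(add(SZ, mul(Z, SZ))))))))
  [22] S(S(S(S(S(S(S(add(Z, mul(Z, SZ)))))))))
  [23] S(S(S(S(S(S(S(mul(Z, SZ))))))))
  [24] S^7(Z)

Term B:
  start: add(add(Z, add(S^4(Z), SSSZ)), add(mul(Z, Z), mul(Z, SZ)))
  [1] add(add(S^4(Z), SSSZ), add(mul(Z, Z), mul(Z, SZ)))
  [2] add(S(add(SSSZ, SSSZ)), add(mul(Z, Z), mul(Z, SZ)))
  [3] S(add(add(SSSZ, SSSZ), add(mul(Z, Z), mul(Z, SZ))))
  [4] S(add(S(add(SSZ, SSSZ)), add(mul(Z, Z), mul(Z, SZ))))
  [5] S(S(add(add(SSZ, SSSZ), add(mul(Z, Z), mul(Z, SZ)))))
  [6] S(S(add(S(add(SZ, SSSZ)), add(mul(Z, Z), mul(Z, SZ)))))
  [7] S(S(S(add(add(SZ, SSSZ), add(mul(Z, Z), mul(Z, SZ))))))
  [8] S(S(S(add(S(add(Z, SSSZ)), add(mul(Z, Z), mul(Z, SZ))))))
  [9] S(S(S(S(add(add(Z, SSSZ), add(mul(Z, Z), mul(Z, SZ)))))))
  [10] S(S(S(S(add(SSSZ, add(mul(Z, Z), mul(Z, SZ)))))))
  [11] S(S(S(S(S(add(SSZ, add(mul(Z, Z), mul(Z, SZ))))))))
  [12] S(S(S(S(S(S(add(SZ, add(mul(Z, Z), mul(Z, SZ)))))))))
  [13] S(S(S(S(S(S(S(add(Z, add(mul(Z, Z), mul(Z, SZ))))))))))
  [14] S(S(S(S(S(S(S(add(mul(Z, Z), mul(Z, SZ)))))))))
  [15] S(S(S(S(S(S(S(add(Z, mul(Z, SZ)))))))))
  [16] S(S(S(S(S(S(S(mul(Z, SZ))))))))
  [17] S^7(Z)

Answer: SAME — A ⇓ S^7(Z), B ⇓ S^7(Z)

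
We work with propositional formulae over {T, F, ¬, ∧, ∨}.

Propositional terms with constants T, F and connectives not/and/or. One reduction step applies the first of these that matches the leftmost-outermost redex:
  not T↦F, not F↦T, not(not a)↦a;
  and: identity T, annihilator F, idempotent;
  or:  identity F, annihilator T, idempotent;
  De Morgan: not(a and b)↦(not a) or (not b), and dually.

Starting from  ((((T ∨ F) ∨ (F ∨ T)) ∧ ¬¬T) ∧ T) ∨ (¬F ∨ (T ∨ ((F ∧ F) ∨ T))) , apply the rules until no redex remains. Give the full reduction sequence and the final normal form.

  start: ((((T ∨ F) ∨ (F ∨ T)) ∧ ¬¬T) ∧ T) ∨ (¬F ∨ (T ∨ ((F ∧ F) ∨ T)))
  →1  (((T ∨ F) ∨ (F ∨ T)) ∧ ¬¬T) ∨ (¬F ∨ (T ∨ ((F ∧ F) ∨ T)))
  →2  ((T ∨ (F ∨ T)) ∧ ¬¬T) ∨ (¬F ∨ (T ∨ ((F ∧ F) ∨ T)))
  →3  (T ∧ ¬¬T) ∨ (¬F ∨ (T ∨ ((F ∧ F) ∨ T)))
  →4  ¬¬T ∨ (¬F ∨ (T ∨ ((F ∧ F) ∨ T)))
  →5  T ∨ (¬F ∨ (T ∨ ((F ∧ F) ∨ T)))
  →6  T

Answer: normal form = T  (in 6 steps)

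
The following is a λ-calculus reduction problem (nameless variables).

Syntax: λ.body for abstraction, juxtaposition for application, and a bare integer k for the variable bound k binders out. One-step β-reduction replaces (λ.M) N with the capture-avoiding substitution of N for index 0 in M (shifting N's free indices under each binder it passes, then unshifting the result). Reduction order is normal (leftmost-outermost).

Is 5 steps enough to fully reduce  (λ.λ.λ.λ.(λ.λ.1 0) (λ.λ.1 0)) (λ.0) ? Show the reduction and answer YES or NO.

Answer: YES — reaches normal form λ.λ.λ.λ.λ.1 0 in 3 ≤ 5 steps

Working:
  start: (λ.λ.λ.λ.(λ.λ.1 0) (λ.λ.1 0)) (λ.0)
  [1] λ.λ.λ.(λ.λ.1 0) (λ.λ.1 0)
  [2] λ.λ.λ.λ.(λ.λ.1 0) 0
  [3] λ.λ.λ.λ.λ.1 0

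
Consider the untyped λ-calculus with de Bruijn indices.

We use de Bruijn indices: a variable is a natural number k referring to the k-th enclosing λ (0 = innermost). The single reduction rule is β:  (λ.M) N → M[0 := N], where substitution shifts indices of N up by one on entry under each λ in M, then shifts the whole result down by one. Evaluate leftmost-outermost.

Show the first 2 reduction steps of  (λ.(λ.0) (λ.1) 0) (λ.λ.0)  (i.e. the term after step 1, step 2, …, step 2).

Answer: after 2 steps: (λ.λ.λ.0) (λ.λ.0)

Reduction:
  start: (λ.(λ.0) (λ.1) 0) (λ.λ.0)
  [1] (λ.0) (λ.λ.λ.0) (λ.λ.0)
  [2] (λ.λ.λ.0) (λ.λ.0)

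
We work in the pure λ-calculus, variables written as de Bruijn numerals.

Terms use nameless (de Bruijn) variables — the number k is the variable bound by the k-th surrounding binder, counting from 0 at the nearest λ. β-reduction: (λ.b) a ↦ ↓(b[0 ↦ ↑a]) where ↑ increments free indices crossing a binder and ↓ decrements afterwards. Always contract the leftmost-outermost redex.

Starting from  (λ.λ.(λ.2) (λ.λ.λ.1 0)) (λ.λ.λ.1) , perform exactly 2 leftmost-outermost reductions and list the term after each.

Answer: after 2 steps: λ.λ.λ.λ.1

Working:
  start: (λ.λ.(λ.2) (λ.λ.λ.1 0)) (λ.λ.λ.1)
  [1] λ.(λ.λ.λ.λ.1) (λ.λ.λ.1 0)
  [2] λ.λ.λ.λ.1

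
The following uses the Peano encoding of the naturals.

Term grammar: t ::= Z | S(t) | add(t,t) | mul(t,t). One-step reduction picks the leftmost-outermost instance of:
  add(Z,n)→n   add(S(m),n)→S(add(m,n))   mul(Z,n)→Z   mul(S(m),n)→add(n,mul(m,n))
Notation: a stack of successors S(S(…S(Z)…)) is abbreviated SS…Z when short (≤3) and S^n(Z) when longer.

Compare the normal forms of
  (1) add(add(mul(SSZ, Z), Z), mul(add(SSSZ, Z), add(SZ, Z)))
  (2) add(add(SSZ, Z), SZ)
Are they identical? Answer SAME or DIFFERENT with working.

Answer: SAME — A ⇓ SSSZ, B ⇓ SSSZ

Reduction:
Term A:
  start: add(add(mul(SSZ, Z), Z), mul(add(SSSZ, Z), add(SZ, Z)))
  [1] add(add(add(Z, mul(SZ, Z)), Z), mul(add(SSSZ, Z), add(SZ, Z)))
  [2] add(add(mul(SZ, Z), Z), mul(add(SSSZ, Z), add(SZ, Z)))
  [3] add(add(add(Z, mul(Z, Z)), Z), mul(add(SSSZ, Z), add(SZ, Z)))
  [4] add(add(mul(Z, Z), Z), mul(add(SSSZ, Z), add(SZ, Z)))
  [5] add(add(Z, Z), mul(add(SSSZ, Z), add(SZ, Z)))
  [6] add(Z, mul(add(SSSZ, Z), add(SZ, Z)))
  [7] mul(add(SSSZ, Z), add(SZ, Z))
  [8] mul(S(add(SSZ, Z)), add(SZ, Z))
  [9] add(add(SZ, Z), mul(add(SSZ, Z), add(SZ, Z)))
  [10] add(S(add(Z, Z)), mul(add(SSZ, Z), add(SZ, Z)))
  [11] S(add(add(Z, Z), mul(add(SSZ, Z), add(SZ, Z))))
  [12] S(add(Z, mul(add(SSZ, Z), add(SZ, Z))))
  [13] S(mul(add(SSZ, Z), add(SZ, Z)))
  [14] S(mul(S(add(SZ, Z)), add(SZ, Z)))
  [15] S(add(add(SZ, Z), mul(add(SZ, Z), add(SZ, Z))))
  [16] S(add(S(add(Z, Z)), mul(add(SZ, Z), add(SZ, Z))))
  [17] S(S(add(add(Z, Z), mul(add(SZ, Z), add(SZ, Z)))))
  [18] S(S(add(Z, mul(add(SZ, Z), add(SZ, Z)))))
  [19] S(S(mul(add(SZ, Z), add(SZ, Z))))
  [20] S(S(mul(S(add(Z, Z)), add(SZ, Z))))
  [21] S(S(add(add(SZ, Z), mul(add(Z, Z), add(SZ, Z)))))
  [22] S(S(add(S(add(Z, Z)), mul(add(Z, Z), add(SZ, Z)))))
  [23] S(S(S(add(add(Z, Z), mul(add(Z, Z), add(SZ, Z))))))
  [24] S(S(S(add(Z, mul(add(Z, Z), add(SZ, Z))))))
  [25] S(S(S(mul(add(Z, Z), add(SZ, Z)))))
  [26] S(S(S(mul(Z, add(SZ, Z)))))
  [27] SSSZ

Term B:
  start: add(add(SSZ, Z), SZ)
  [1] add(S(add(SZ, Z)), SZ)
  [2] S(add(add(SZ, Z), SZ))
  [3] S(add(S(add(Z, Z)), SZ))
  [4] S(S(add(add(Z, Z), SZ)))
  [5] S(S(add(Z, SZ)))
  [6] SSSZ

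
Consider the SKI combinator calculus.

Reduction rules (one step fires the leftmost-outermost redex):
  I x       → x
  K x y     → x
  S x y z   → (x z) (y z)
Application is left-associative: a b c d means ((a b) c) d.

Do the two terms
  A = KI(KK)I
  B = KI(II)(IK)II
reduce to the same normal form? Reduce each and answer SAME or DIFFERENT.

Term A:
  start: KI(KK)I
  →1  II
  →2  I

Term B:
  start: KI(II)(IK)II
  →1  I(IK)II
  →2  IKII
  →3  KII
  →4  I

Answer: SAME — A ⇓ I, B ⇓ I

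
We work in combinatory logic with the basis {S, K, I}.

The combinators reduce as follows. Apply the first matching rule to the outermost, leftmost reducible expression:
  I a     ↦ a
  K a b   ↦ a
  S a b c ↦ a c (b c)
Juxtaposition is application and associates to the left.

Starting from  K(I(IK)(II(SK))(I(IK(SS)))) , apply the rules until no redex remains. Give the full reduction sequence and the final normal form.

  start: K(I(IK)(II(SK))(I(IK(SS))))
  [1] K(IK(II(SK))(I(IK(SS))))
  [2] K(K(II(SK))(I(IK(SS))))
  [3] K(II(SK))
  [4] K(I(SK))
  [5] K(SK)

Answer: normal form = K(SK)  (in 5 steps)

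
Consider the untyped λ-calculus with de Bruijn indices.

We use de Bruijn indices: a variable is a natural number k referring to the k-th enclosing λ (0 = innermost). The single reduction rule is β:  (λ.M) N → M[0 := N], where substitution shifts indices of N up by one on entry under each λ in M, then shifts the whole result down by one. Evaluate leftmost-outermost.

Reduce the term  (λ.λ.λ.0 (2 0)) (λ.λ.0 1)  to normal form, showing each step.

Answer: normal form = λ.λ.0 (λ.0 1)  (in 2 steps)

Derivation:
  start: (λ.λ.λ.0 (2 0)) (λ.λ.0 1)
  [1] λ.λ.0 ((λ.λ.0 1) 0)
  [2] λ.λ.0 (λ.0 1)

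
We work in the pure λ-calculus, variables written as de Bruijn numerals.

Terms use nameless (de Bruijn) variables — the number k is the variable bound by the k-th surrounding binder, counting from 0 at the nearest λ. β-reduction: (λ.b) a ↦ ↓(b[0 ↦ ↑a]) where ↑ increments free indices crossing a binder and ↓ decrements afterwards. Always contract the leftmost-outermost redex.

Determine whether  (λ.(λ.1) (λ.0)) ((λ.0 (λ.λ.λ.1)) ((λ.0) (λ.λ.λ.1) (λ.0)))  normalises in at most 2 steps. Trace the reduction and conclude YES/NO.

  start: (λ.(λ.1) (λ.0)) ((λ.0 (λ.λ.λ.1)) ((λ.0) (λ.λ.λ.1) (λ.0)))
  [1] (λ.(λ.0 (λ.λ.λ.1)) ((λ.0) (λ.λ.λ.1) (λ.0))) (λ.0)
  [2] (λ.0 (λ.λ.λ.1)) ((λ.0) (λ.λ.λ.1) (λ.0))

Answer: NO — after 2 steps the term is (λ.0 (λ.λ.λ.1)) ((λ.0) (λ.λ.λ.1) (λ.0)), not yet normal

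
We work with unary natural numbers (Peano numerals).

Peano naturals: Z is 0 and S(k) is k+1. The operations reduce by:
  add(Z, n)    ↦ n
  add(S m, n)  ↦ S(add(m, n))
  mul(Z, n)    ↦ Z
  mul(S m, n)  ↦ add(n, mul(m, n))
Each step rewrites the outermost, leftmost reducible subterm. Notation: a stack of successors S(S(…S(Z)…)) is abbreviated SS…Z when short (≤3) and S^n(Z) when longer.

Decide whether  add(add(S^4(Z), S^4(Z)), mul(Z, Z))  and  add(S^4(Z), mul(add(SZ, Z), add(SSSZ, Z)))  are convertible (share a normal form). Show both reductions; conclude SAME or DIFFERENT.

Term A:
  start: add(add(S^4(Z), S^4(Z)), mul(Z, Z))
  [1] add(S(add(SSSZ, S^4(Z))), mul(Z, Z))
  [2] S(add(add(SSSZ, S^4(Z)), mul(Z, Z)))
  [3] S(add(S(add(SSZ, S^4(Z))), mul(Z, Z)))
  [4] S(S(add(add(SSZ, S^4(Z)), mul(Z, Z))))
  [5] S(S(add(S(add(SZ, S^4(Z))), mul(Z, Z))))
  [6] S(S(S(add(add(SZ, S^4(Z)), mul(Z, Z)))))
  [7] S(S(S(add(S(add(Z, S^4(Z))), mul(Z, Z)))))
  [8] S(S(S(S(add(add(Z, S^4(Z)), mul(Z, Z))))))
  [9] S(S(S(S(add(S^4(Z), mul(Z, Z))))))
  [10] S(S(S(S(S(add(SSSZ, mul(Z, Z)))))))
  [11] S(S(S(S(S(S(add(SSZ, mul(Z, Z))))))))
  [12] S(S(S(S(S(S(S(add(SZ, mul(Z, Z)))))))))
  [13] S(S(S(S(S(S(S(S(add(Z, mul(Z, Z))))))))))
  [14] S(S(S(S(S(S(S(S(mul(Z, Z)))))))))
  [15] S^8(Z)

Term B:
  start: add(S^4(Z), mul(add(SZ, Z), add(SSSZ, Z)))
  [1] S(add(SSSZ, mul(add(SZ, Z), add(SSSZ, Z))))
  [2] S(S(add(SSZ, mul(add(SZ, Z), add(SSSZ, Z)))))
  [3] S(S(S(add(SZ, mul(add(SZ, Z), add(SSSZ, Z))))))
  [4] S(S(S(S(add(Z, mul(add(SZ, Z), add(SSSZ, Z)))))))
  [5] S(S(S(S(mul(add(SZ, Z), add(SSSZ, Z))))))
  [6] S(S(S(S(mul(S(add(Z, Z)), add(SSSZ, Z))))))
  [7] S(S(S(S(add(add(SSSZ, Z), mul(add(Z, Z), add(SSSZ, Z)))))))
  [8] S(S(S(S(add(S(add(SSZ, Z)), mul(add(Z, Z), add(SSSZ, Z)))))))
  [9] S(S(S(S(S(add(add(SSZ, Z), mul(add(Z, Z), add(SSSZ, Z))))))))
  [10] S(S(S(S(S(add(S(add(SZ, Z)), mul(add(Z, Z), add(SSSZ, Z))))))))
  [11] S(S(S(S(S(S(add(add(SZ, Z), mul(add(Z, Z), add(SSSZ, Z)))))))))
  [12] S(S(S(S(S(S(add(S(add(Z, Z)), mul(add(Z, Z), add(SSSZ, Z)))))))))
  [13] S(S(S(S(S(S(S(add(add(Z, Z), mul(add(Z, Z), add(SSSZ, Z))))))))))
  [14] S(S(S(S(S(S(S(add(Z, mul(add(Z, Z), add(SSSZ, Z))))))))))
  [15] S(S(S(S(S(S(S(mul(add(Z, Z), add(SSSZ, Z)))))))))
  [16] S(S(S(S(S(S(S(mul(Z, add(SSSZ, Z)))))))))
  [17] S^7(Z)

Answer: DIFFERENT — A ⇓ S^8(Z), B ⇓ S^7(Z)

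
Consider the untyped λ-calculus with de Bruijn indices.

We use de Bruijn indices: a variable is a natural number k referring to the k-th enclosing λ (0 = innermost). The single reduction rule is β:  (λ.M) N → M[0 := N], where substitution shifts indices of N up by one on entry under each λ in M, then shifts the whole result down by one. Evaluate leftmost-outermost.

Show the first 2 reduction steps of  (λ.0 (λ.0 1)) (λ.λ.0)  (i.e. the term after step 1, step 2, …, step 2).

  start: (λ.0 (λ.0 1)) (λ.λ.0)
  step 1: (λ.λ.0) (λ.0 (λ.λ.0))
  step 2: λ.0

Answer: after 2 steps: λ.0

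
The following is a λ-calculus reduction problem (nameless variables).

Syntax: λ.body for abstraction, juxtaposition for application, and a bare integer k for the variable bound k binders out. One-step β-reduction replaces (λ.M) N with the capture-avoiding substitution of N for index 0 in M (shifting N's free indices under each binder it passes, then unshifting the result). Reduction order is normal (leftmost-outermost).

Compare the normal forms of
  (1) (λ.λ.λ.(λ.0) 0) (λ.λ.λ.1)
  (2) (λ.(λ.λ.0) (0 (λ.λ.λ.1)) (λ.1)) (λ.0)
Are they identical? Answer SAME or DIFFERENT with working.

Term A:
  start: (λ.λ.λ.(λ.0) 0) (λ.λ.λ.1)
  →1  λ.λ.(λ.0) 0
  →2  λ.λ.0

Term B:
  start: (λ.(λ.λ.0) (0 (λ.λ.λ.1)) (λ.1)) (λ.0)
  →1  (λ.λ.0) ((λ.0) (λ.λ.λ.1)) (λ.λ.0)
  →2  (λ.0) (λ.λ.0)
  →3  λ.λ.0

Answer: SAME — A ⇓ λ.λ.0, B ⇓ λ.λ.0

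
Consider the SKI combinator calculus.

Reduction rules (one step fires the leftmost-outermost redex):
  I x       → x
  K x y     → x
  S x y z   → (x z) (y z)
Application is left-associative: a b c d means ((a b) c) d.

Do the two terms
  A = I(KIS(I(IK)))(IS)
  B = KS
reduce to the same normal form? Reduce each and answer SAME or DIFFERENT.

Answer: SAME — A ⇓ KS, B ⇓ KS

Derivation:
Term A:
  start: I(KIS(I(IK)))(IS)
  [1] KIS(I(IK))(IS)
  [2] I(I(IK))(IS)
  [3] I(IK)(IS)
  [4] IK(IS)
  [5] K(IS)
  [6] KS

Term B:
  start: KS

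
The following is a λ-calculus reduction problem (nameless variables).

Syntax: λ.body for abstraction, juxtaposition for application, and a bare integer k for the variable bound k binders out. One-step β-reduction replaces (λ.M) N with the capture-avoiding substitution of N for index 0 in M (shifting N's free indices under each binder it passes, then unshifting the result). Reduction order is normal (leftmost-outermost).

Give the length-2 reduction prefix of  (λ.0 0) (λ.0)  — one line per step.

  start: (λ.0 0) (λ.0)
  [1] (λ.0) (λ.0)
  [2] λ.0

Answer: after 2 steps: λ.0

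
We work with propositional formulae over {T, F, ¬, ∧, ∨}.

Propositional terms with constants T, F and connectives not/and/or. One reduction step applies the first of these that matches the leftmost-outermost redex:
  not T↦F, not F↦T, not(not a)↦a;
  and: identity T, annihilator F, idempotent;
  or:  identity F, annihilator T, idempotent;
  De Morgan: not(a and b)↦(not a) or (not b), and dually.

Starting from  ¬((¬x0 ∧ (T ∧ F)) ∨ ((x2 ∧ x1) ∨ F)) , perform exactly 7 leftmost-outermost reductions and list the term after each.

Answer: after 7 steps: (x0 ∨ T) ∧ ¬((x2 ∧ x1) ∨ F)

Derivation:
  start: ¬((¬x0 ∧ (T ∧ F)) ∨ ((x2 ∧ x1) ∨ F))
  step 1: ¬(¬x0 ∧ (T ∧ F)) ∧ ¬((x2 ∧ x1) ∨ F)
  step 2: (¬¬x0 ∨ ¬(T ∧ F)) ∧ ¬((x2 ∧ x1) ∨ F)
  step 3: (x0 ∨ ¬(T ∧ F)) ∧ ¬((x2 ∧ x1) ∨ F)
  step 4: (x0 ∨ (¬T ∨ ¬F)) ∧ ¬((x2 ∧ x1) ∨ F)
  step 5: (x0 ∨ (F ∨ ¬F)) ∧ ¬((x2 ∧ x1) ∨ F)
  step 6: (x0 ∨ ¬F) ∧ ¬((x2 ∧ x1) ∨ F)
  step 7: (x0 ∨ T) ∧ ¬((x2 ∧ x1) ∨ F)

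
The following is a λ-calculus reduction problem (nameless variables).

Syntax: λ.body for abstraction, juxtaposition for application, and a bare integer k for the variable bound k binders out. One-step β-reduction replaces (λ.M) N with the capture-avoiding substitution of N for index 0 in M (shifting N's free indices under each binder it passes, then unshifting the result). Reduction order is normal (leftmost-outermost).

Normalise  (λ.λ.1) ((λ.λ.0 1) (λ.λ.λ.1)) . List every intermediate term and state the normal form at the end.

  start: (λ.λ.1) ((λ.λ.0 1) (λ.λ.λ.1))
  step 1: λ.(λ.λ.0 1) (λ.λ.λ.1)
  step 2: λ.λ.0 (λ.λ.λ.1)

Answer: normal form = λ.λ.0 (λ.λ.λ.1)  (in 2 steps)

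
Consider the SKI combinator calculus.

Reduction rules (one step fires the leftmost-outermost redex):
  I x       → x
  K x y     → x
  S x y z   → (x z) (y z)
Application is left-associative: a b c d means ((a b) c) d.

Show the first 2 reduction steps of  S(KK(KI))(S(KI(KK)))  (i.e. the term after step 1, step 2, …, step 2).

Answer: after 2 steps: SK(SI)

Working:
  start: S(KK(KI))(S(KI(KK)))
  →1  SK(S(KI(KK)))
  →2  SK(SI)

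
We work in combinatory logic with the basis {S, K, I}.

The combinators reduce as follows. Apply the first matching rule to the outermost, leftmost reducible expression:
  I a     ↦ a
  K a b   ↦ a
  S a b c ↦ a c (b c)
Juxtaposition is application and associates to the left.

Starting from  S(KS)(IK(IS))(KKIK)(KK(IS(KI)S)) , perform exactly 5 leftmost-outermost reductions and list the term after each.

  start: S(KS)(IK(IS))(KKIK)(KK(IS(KI)S))
  [1] KS(KKIK)(IK(IS)(KKIK))(KK(IS(KI)S))
  [2] S(IK(IS)(KKIK))(KK(IS(KI)S))
  [3] S(K(IS)(KKIK))(KK(IS(KI)S))
  [4] S(IS)(KK(IS(KI)S))
  [5] SS(KK(IS(KI)S))

Answer: after 5 steps: SS(KK(IS(KI)S))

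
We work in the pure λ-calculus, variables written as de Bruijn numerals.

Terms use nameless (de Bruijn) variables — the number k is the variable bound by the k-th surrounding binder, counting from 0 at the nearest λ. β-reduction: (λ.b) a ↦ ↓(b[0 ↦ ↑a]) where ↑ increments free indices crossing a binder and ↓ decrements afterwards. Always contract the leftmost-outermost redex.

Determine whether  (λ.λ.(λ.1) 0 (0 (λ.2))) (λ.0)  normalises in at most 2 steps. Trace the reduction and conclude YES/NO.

Answer: YES — reaches normal form λ.0 (0 (λ.λ.0)) in 2 ≤ 2 steps

Reduction:
  start: (λ.λ.(λ.1) 0 (0 (λ.2))) (λ.0)
  [1] λ.(λ.1) 0 (0 (λ.λ.0))
  [2] λ.0 (0 (λ.λ.0))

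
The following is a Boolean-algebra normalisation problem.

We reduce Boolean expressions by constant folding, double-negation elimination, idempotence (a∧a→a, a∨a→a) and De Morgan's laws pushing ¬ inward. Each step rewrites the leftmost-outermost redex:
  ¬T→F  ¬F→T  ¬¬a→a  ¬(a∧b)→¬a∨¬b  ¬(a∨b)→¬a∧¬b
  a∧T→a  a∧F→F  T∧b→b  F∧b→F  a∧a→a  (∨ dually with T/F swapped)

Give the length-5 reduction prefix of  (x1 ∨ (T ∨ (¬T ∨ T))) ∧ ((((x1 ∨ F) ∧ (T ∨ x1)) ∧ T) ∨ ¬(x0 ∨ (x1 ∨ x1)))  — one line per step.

Answer: after 5 steps: (x1 ∧ (T ∨ x1)) ∨ ¬(x0 ∨ (x1 ∨ x1))

Derivation:
  start: (x1 ∨ (T ∨ (¬T ∨ T))) ∧ ((((x1 ∨ F) ∧ (T ∨ x1)) ∧ T) ∨ ¬(x0 ∨ (x1 ∨ x1)))
  →1  (x1 ∨ T) ∧ ((((x1 ∨ F) ∧ (T ∨ x1)) ∧ T) ∨ ¬(x0 ∨ (x1 ∨ x1)))
  →2  T ∧ ((((x1 ∨ F) ∧ (T ∨ x1)) ∧ T) ∨ ¬(x0 ∨ (x1 ∨ x1)))
  →3  (((x1 ∨ F) ∧ (T ∨ x1)) ∧ T) ∨ ¬(x0 ∨ (x1 ∨ x1))
  →4  ((x1 ∨ F) ∧ (T ∨ x1)) ∨ ¬(x0 ∨ (x1 ∨ x1))
  →5  (x1 ∧ (T ∨ x1)) ∨ ¬(x0 ∨ (x1 ∨ x1))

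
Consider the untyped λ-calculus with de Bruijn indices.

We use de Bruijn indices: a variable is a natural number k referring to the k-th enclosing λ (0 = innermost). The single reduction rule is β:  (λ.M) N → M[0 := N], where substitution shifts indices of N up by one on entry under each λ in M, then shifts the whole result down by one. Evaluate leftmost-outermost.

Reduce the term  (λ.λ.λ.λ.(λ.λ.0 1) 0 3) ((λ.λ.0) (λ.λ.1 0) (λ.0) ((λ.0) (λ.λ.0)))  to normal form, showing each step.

Answer: normal form = λ.λ.λ.λ.0  (in 8 steps)

Reduction:
  start: (λ.λ.λ.λ.(λ.λ.0 1) 0 3) ((λ.λ.0) (λ.λ.1 0) (λ.0) ((λ.0) (λ.λ.0)))
  [1] λ.λ.λ.(λ.λ.0 1) 0 ((λ.λ.0) (λ.λ.1 0) (λ.0) ((λ.0) (λ.λ.0)))
  [2] λ.λ.λ.(λ.0 1) ((λ.λ.0) (λ.λ.1 0) (λ.0) ((λ.0) (λ.λ.0)))
  [3] λ.λ.λ.(λ.λ.0) (λ.λ.1 0) (λ.0) ((λ.0) (λ.λ.0)) 0
  [4] λ.λ.λ.(λ.0) (λ.0) ((λ.0) (λ.λ.0)) 0
  [5] λ.λ.λ.(λ.0) ((λ.0) (λ.λ.0)) 0
  [6] λ.λ.λ.(λ.0) (λ.λ.0) 0
  [7] λ.λ.λ.(λ.λ.0) 0
  [8] λ.λ.λ.λ.0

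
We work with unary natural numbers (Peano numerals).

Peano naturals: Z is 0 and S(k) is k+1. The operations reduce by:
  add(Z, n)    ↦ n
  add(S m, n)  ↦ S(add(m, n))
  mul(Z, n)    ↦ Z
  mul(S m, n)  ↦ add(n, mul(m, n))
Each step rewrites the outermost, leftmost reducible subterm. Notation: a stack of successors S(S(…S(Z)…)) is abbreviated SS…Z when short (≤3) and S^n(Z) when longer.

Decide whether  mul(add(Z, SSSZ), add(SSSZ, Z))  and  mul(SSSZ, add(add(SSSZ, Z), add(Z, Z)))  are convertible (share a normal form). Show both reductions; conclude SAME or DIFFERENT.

Term A:
  start: mul(add(Z, SSSZ), add(SSSZ, Z))
  [1] mul(SSSZ, add(SSSZ, Z))
  [2] add(add(SSSZ, Z), mul(SSZ, add(SSSZ, Z)))
  [3] add(S(add(SSZ, Z)), mul(SSZ, add(SSSZ, Z)))
  [4] S(add(add(SSZ, Z), mul(SSZ, add(SSSZ, Z))))
  [5] S(add(S(add(SZ, Z)), mul(SSZ, add(SSSZ, Z))))
  [6] S(S(add(add(SZ, Z), mul(SSZ, add(SSSZ, Z)))))
  [7] S(S(add(S(add(Z, Z)), mul(SSZ, add(SSSZ, Z)))))
  [8] S(S(S(add(add(Z, Z), mul(SSZ, add(SSSZ, Z))))))
  [9] S(S(S(add(Z, mul(SSZ, add(SSSZ, Z))))))
  [10] S(S(S(mul(SSZ, add(SSSZ, Z)))))
  [11] S(S(S(add(add(SSSZ, Z), mul(SZ, add(SSSZ, Z))))))
  [12] S(S(S(add(S(add(SSZ, Z)), mul(SZ, add(SSSZ, Z))))))
  [13] S(S(S(S(add(add(SSZ, Z), mul(SZ, add(SSSZ, Z)))))))
  [14] S(S(S(S(add(S(add(SZ, Z)), mul(SZ, add(SSSZ, Z)))))))
  [15] S(S(S(S(S(add(add(SZ, Z), mul(SZ, add(SSSZ, Z))))))))
  [16] S(S(S(S(S(add(S(add(Z, Z)), mul(SZ, add(SSSZ, Z))))))))
  [17] S(S(S(S(S(S(add(add(Z, Z), mul(SZ, add(SSSZ, Z)))))))))
  [18] S(S(S(S(S(S(add(Z, mul(SZ, add(SSSZ, Z)))))))))
  [19] S(S(S(S(S(S(mul(SZ, add(SSSZ, Z))))))))
  [20] S(S(S(S(S(S(add(add(SSSZ, Z), mul(Z, add(SSSZ, Z)))))))))
  [21] S(S(S(S(S(S(add(S(add(SSZ, Z)), mul(Z, add(SSSZ, Z)))))))))
  [22] S(S(S(S(S(S(S(add(add(SSZ, Z), mul(Z, add(SSSZ, Z))))))))))
  [23] S(S(S(S(S(S(S(add(S(add(SZ, Z)), mul(Z, add(SSSZ, Z))))))))))
  [24] S(S(S(S(S(S(S(S(add(add(SZ, Z), mul(Z, add(SSSZ, Z)))))))))))
  [25] S(S(S(S(S(S(S(S(add(S(add(Z, Z)), mul(Z, add(SSSZ, Z)))))))))))
  [26] S(S(S(S(S(S(S(S(S(add(add(Z, Z), mul(Z, add(SSSZ, Z))))))))))))
  [27] S(S(S(S(S(S(S(S(S(add(Z, mul(Z, add(SSSZ, Z))))))))))))
  [28] S(S(S(S(S(S(S(S(S(mul(Z, add(SSSZ, Z)))))))))))
  [29] S^9(Z)

Term B:
  start: mul(SSSZ, add(add(SSSZ, Z), add(Z, Z)))
  [1] add(add(add(SSSZ, Z), add(Z, Z)), mul(SSZ, add(add(SSSZ, Z), add(Z, Z))))
  [2] add(add(S(add(SSZ, Z)), add(Z, Z)), mul(SSZ, add(add(SSSZ, Z), add(Z, Z))))
  [3] add(S(add(add(SSZ, Z), add(Z, Z))), mul(SSZ, add(add(SSSZ, Z), add(Z, Z))))
  [4] S(add(add(add(SSZ, Z), add(Z, Z)), mul(SSZ, add(add(SSSZ, Z), add(Z, Z)))))
  [5] S(add(add(S(add(SZ, Z)), add(Z, Z)), mul(SSZ, add(add(SSSZ, Z), add(Z, Z)))))
  [6] S(add(S(add(add(SZ, Z), add(Z, Z))), mul(SSZ, add(add(SSSZ, Z), add(Z, Z)))))
  [7] S(S(add(add(add(SZ, Z), add(Z, Z)), mul(SSZ, add(add(SSSZ, Z), add(Z, Z))))))
  [8] S(S(add(add(S(add(Z, Z)), add(Z, Z)), mul(SSZ, add(add(SSSZ, Z), add(Z, Z))))))
  [9] S(S(add(S(add(add(Z, Z), add(Z, Z))), mul(SSZ, add(add(SSSZ, Z), add(Z, Z))))))
  [10] S(S(S(add(add(add(Z, Z), add(Z, Z)), mul(SSZ, add(add(SSSZ, Z), add(Z, Z)))))))
  [11] S(S(S(add(add(Z, add(Z, Z)), mul(SSZ, add(add(SSSZ, Z), add(Z, Z)))))))
  [12] S(S(S(add(add(Z, Z), mul(SSZ, add(add(SSSZ, Z), add(Z, Z)))))))
  [13] S(S(S(add(Z, mul(SSZ, add(add(SSSZ, Z), add(Z, Z)))))))
  [14] S(S(S(mul(SSZ, add(add(SSSZ, Z), add(Z, Z))))))
  [15] S(S(S(add(add(add(SSSZ, Z), add(Z, Z)), mul(SZ, add(add(SSSZ, Z), add(Z, Z)))))))
  [16] S(S(S(add(add(S(add(SSZ, Z)), add(Z, Z)), mul(SZ, add(add(SSSZ, Z), add(Z, Z)))))))
  [17] S(S(S(add(S(add(add(SSZ, Z), add(Z, Z))), mul(SZ, add(add(SSSZ, Z), add(Z, Z)))))))
  [18] S(S(S(S(add(add(add(SSZ, Z), add(Z, Z)), mul(SZ, add(add(SSSZ, Z), add(Z, Z))))))))
  [19] S(S(S(S(add(add(S(add(SZ, Z)), add(Z, Z)), mul(SZ, add(add(SSSZ, Z), add(Z, Z))))))))
  [20] S(S(S(S(add(S(add(add(SZ, Z), add(Z, Z))), mul(SZ, add(add(SSSZ, Z), add(Z, Z))))))))
  [21] S(S(S(S(S(add(add(add(SZ, Z), add(Z, Z)), mul(SZ, add(add(SSSZ, Z), add(Z, Z)))))))))
  [22] S(S(S(S(S(add(add(S(add(Z, Z)), add(Z, Z)), mul(SZ, add(add(SSSZ, Z), add(Z, Z)))))))))
  [23] S(S(S(S(S(add(S(add(add(Z, Z), add(Z, Z))), mul(SZ, add(add(SSSZ, Z), add(Z, Z)))))))))
  [24] S(S(S(S(S(S(add(add(add(Z, Z), add(Z, Z)), mul(SZ, add(add(SSSZ, Z), add(Z, Z))))))))))
  [25] S(S(S(S(S(S(add(add(Z, add(Z, Z)), mul(SZ, add(add(SSSZ, Z), add(Z, Z))))))))))
  [26] S(S(S(S(S(S(add(add(Z, Z), mul(SZ, add(add(SSSZ, Z), add(Z, Z))))))))))
  [27] S(S(S(S(S(S(add(Z, mul(SZ, add(add(SSSZ, Z), add(Z, Z))))))))))
  [28] S(S(S(S(S(S(mul(SZ, add(add(SSSZ, Z), add(Z, Z)))))))))
  [29] S(S(S(S(S(S(add(add(add(SSSZ, Z), add(Z, Z)), mul(Z, add(add(SSSZ, Z), add(Z, Z))))))))))
  [30] S(S(S(S(S(S(add(add(S(add(SSZ, Z)), add(Z, Z)), mul(Z, add(add(SSSZ, Z), add(Z, Z))))))))))
  [31] S(S(S(S(S(S(add(S(add(add(SSZ, Z), add(Z, Z))), mul(Z, add(add(SSSZ, Z), add(Z, Z))))))))))
  [32] S(S(S(S(S(S(S(add(add(add(SSZ, Z), add(Z, Z)), mul(Z, add(add(SSSZ, Z), add(Z, Z)))))))))))
  [33] S(S(S(S(S(S(S(add(add(S(add(SZ, Z)), add(Z, Z)), mul(Z, add(add(SSSZ, Z), add(Z, Z)))))))))))
  [34] S(S(S(S(S(S(S(add(S(add(add(SZ, Z), add(Z, Z))), mul(Z, add(add(SSSZ, Z), add(Z, Z)))))))))))
  [35] S(S(S(S(S(S(S(S(add(add(add(SZ, Z), add(Z, Z)), mul(Z, add(add(SSSZ, Z), add(Z, Z))))))))))))
  [36] S(S(S(S(S(S(S(S(add(add(S(add(Z, Z)), add(Z, Z)), mul(Z, add(add(SSSZ, Z), add(Z, Z))))))))))))
  [37] S(S(S(S(S(S(S(S(add(S(add(add(Z, Z), add(Z, Z))), mul(Z, add(add(SSSZ, Z), add(Z, Z))))))))))))
  [38] S(S(S(S(S(S(S(S(S(add(add(add(Z, Z), add(Z, Z)), mul(Z, add(add(SSSZ, Z), add(Z, Z)))))))))))))
  [39] S(S(S(S(S(S(S(S(S(add(add(Z, add(Z, Z)), mul(Z, add(add(SSSZ, Z), add(Z, Z)))))))))))))
  [40] S(S(S(S(S(S(S(S(S(add(add(Z, Z), mul(Z, add(add(SSSZ, Z), add(Z, Z)))))))))))))
  [41] S(S(S(S(S(S(S(S(S(add(Z, mul(Z, add(add(SSSZ, Z), add(Z, Z)))))))))))))
  [42] S(S(S(S(S(S(S(S(S(mul(Z, add(add(SSSZ, Z), add(Z, Z))))))))))))
  [43] S^9(Z)

Answer: SAME — A ⇓ S^9(Z), B ⇓ S^9(Z)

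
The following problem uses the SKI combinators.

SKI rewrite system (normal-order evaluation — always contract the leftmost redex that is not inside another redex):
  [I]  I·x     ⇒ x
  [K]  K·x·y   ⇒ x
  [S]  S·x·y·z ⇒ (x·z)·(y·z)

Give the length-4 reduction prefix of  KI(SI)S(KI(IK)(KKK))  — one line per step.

  start: KI(SI)S(KI(IK)(KKK))
  step 1: IS(KI(IK)(KKK))
  step 2: S(KI(IK)(KKK))
  step 3: S(I(KKK))
  step 4: S(KKK)

Answer: after 4 steps: S(KKK)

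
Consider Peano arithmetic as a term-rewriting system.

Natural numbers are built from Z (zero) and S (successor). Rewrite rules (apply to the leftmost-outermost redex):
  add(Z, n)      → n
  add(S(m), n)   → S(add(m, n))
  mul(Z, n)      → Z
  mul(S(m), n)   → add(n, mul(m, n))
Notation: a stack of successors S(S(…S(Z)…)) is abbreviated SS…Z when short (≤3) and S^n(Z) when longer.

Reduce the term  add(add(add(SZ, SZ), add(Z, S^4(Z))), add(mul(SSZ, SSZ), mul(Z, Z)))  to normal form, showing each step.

Answer: normal form = S^10(Z)  (in 28 steps)

Derivation:
  start: add(add(add(SZ, SZ), add(Z, S^4(Z))), add(mul(SSZ, SSZ), mul(Z, Z)))
  →1  add(add(S(add(Z, SZ)), add(Z, S^4(Z))), add(mul(SSZ, SSZ), mul(Z, Z)))
  →2  add(S(add(add(Z, SZ), add(Z, S^4(Z)))), add(mul(SSZ, SSZ), mul(Z, Z)))
  →3  S(add(add(add(Z, SZ), add(Z, S^4(Z))), add(mul(SSZ, SSZ), mul(Z, Z))))
  →4  S(add(add(SZ, add(Z, S^4(Z))), add(mul(SSZ, SSZ), mul(Z, Z))))
  →5  S(add(S(add(Z, add(Z, S^4(Z)))), add(mul(SSZ, SSZ), mul(Z, Z))))
  →6  S(S(add(add(Z, add(Z, S^4(Z))), add(mul(SSZ, SSZ), mul(Z, Z)))))
  →7  S(S(add(add(Z, S^4(Z)), add(mul(SSZ, SSZ), mul(Z, Z)))))
  →8  S(S(add(S^4(Z), add(mul(SSZ, SSZ), mul(Z, Z)))))
  →9  S(S(S(add(SSSZ, add(mul(SSZ, SSZ), mul(Z, Z))))))
  →10  S(S(S(S(add(SSZ, add(mul(SSZ, SSZ), mul(Z, Z)))))))
  →11  S(S(S(S(S(add(SZ, add(mul(SSZ, SSZ), mul(Z, Z))))))))
  →12  S(S(S(S(S(S(add(Z, add(mul(SSZ, SSZ), mul(Z, Z)))))))))
  →13  S(S(S(S(S(S(add(mul(SSZ, SSZ), mul(Z, Z))))))))
  →14  S(S(S(S(S(S(add(add(SSZ, mul(SZ, SSZ)), mul(Z, Z))))))))
  →15  S(S(S(S(S(S(add(S(add(SZ, mul(SZ, SSZ))), mul(Z, Z))))))))
  →16  S(S(S(S(S(S(S(add(add(SZ, mul(SZ, SSZ)), mul(Z, Z)))))))))
  →17  S(S(S(S(S(S(S(add(S(add(Z, mul(SZ, SSZ))), mul(Z, Z)))))))))
  →18  S(S(S(S(S(S(S(S(add(add(Z, mul(SZ, SSZ)), mul(Z, Z))))))))))
  →19  S(S(S(S(S(S(S(S(add(mul(SZ, SSZ), mul(Z, Z))))))))))
  →20  S(S(S(S(S(S(S(S(add(add(SSZ, mul(Z, SSZ)), mul(Z, Z))))))))))
  →21  S(S(S(S(S(S(S(S(add(S(add(SZ, mul(Z, SSZ))), mul(Z, Z))))))))))
  →22  S(S(S(S(S(S(S(S(S(add(add(SZ, mul(Z, SSZ)), mul(Z, Z)))))))))))
  →23  S(S(S(S(S(S(S(S(S(add(S(add(Z, mul(Z, SSZ))), mul(Z, Z)))))))))))
  →24  S(S(S(S(S(S(S(S(S(S(add(add(Z, mul(Z, SSZ)), mul(Z, Z))))))))))))
  →25  S(S(S(S(S(S(S(S(S(S(add(mul(Z, SSZ), mul(Z, Z))))))))))))
  →26  S(S(S(S(S(S(S(S(S(S(add(Z, mul(Z, Z))))))))))))
  →27  S(S(S(S(S(S(S(S(S(S(mul(Z, Z)))))))))))
  →28  S^10(Z)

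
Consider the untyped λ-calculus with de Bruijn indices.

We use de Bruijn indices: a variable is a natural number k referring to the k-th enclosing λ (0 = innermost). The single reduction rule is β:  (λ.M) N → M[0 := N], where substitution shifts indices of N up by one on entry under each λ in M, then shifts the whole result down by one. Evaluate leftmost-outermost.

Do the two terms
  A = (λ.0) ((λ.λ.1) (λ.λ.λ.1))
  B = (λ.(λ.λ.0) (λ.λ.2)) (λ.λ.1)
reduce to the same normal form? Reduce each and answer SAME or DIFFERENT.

Term A:
  start: (λ.0) ((λ.λ.1) (λ.λ.λ.1))
  step 1: (λ.λ.1) (λ.λ.λ.1)
  step 2: λ.λ.λ.λ.1

Term B:
  start: (λ.(λ.λ.0) (λ.λ.2)) (λ.λ.1)
  step 1: (λ.λ.0) (λ.λ.λ.λ.1)
  step 2: λ.0

Answer: DIFFERENT — A ⇓ λ.λ.λ.λ.1, B ⇓ λ.0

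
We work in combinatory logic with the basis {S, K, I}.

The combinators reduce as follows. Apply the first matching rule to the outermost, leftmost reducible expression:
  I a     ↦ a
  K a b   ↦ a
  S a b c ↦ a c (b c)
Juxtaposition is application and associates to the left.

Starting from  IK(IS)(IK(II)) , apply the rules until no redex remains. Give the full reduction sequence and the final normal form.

  start: IK(IS)(IK(II))
  →1  K(IS)(IK(II))
  →2  IS
  →3  S

Answer: normal form = S  (in 3 steps)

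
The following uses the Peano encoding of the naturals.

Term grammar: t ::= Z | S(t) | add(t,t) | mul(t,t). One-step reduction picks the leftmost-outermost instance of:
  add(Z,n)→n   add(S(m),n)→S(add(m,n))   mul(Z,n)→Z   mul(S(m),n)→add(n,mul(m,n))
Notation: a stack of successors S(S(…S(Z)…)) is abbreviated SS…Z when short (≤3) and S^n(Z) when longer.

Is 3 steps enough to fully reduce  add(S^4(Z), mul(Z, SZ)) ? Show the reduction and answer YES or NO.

Answer: NO — after 3 steps the term is S(S(S(add(SZ, mul(Z, SZ))))), not yet normal

Derivation:
  start: add(S^4(Z), mul(Z, SZ))
  →1  S(add(SSSZ, mul(Z, SZ)))
  →2  S(S(add(SSZ, mul(Z, SZ))))
  →3  S(S(S(add(SZ, mul(Z, SZ)))))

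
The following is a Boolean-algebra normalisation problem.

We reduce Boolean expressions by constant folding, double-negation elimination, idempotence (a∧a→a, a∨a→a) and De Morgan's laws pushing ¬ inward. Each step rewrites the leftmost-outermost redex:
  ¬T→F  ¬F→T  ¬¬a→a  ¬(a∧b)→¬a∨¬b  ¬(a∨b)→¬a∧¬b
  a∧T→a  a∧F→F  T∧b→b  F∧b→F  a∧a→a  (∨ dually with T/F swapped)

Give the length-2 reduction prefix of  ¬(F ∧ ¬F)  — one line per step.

Answer: after 2 steps: T ∨ ¬¬F

Reduction:
  start: ¬(F ∧ ¬F)
  step 1: ¬F ∨ ¬¬F
  step 2: T ∨ ¬¬F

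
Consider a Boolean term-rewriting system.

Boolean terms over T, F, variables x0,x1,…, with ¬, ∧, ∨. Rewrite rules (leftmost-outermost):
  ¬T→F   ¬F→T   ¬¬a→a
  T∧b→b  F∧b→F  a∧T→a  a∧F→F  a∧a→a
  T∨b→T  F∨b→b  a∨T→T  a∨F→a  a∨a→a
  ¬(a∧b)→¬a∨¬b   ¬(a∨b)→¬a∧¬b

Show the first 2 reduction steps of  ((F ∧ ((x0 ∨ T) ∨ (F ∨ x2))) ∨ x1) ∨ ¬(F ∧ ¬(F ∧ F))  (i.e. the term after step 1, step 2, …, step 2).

Answer: after 2 steps: x1 ∨ ¬(F ∧ ¬(F ∧ F))

Reduction:
  start: ((F ∧ ((x0 ∨ T) ∨ (F ∨ x2))) ∨ x1) ∨ ¬(F ∧ ¬(F ∧ F))
  →1  (F ∨ x1) ∨ ¬(F ∧ ¬(F ∧ F))
  →2  x1 ∨ ¬(F ∧ ¬(F ∧ F))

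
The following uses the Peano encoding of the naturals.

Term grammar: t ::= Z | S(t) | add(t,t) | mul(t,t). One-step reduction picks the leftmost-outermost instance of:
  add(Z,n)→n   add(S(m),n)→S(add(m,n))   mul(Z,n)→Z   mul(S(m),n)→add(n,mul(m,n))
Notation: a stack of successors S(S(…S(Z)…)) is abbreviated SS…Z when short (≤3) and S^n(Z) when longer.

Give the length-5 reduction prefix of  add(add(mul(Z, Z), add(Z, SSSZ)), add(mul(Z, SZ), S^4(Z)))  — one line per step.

Answer: after 5 steps: S(S(add(SZ, add(mul(Z, SZ), S^4(Z)))))

Derivation:
  start: add(add(mul(Z, Z), add(Z, SSSZ)), add(mul(Z, SZ), S^4(Z)))
  step 1: add(add(Z, add(Z, SSSZ)), add(mul(Z, SZ), S^4(Z)))
  step 2: add(add(Z, SSSZ), add(mul(Z, SZ), S^4(Z)))
  step 3: add(SSSZ, add(mul(Z, SZ), S^4(Z)))
  step 4: S(add(SSZ, add(mul(Z, SZ), S^4(Z))))
  step 5: S(S(add(SZ, add(mul(Z, SZ), S^4(Z)))))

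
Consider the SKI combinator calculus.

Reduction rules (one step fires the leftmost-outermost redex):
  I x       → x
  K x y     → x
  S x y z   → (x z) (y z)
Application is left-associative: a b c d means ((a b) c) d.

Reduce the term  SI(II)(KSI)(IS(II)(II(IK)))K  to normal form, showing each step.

Answer: normal form = SK(K(KK))  (in 14 steps)

Working:
  start: SI(II)(KSI)(IS(II)(II(IK)))K
  step 1: I(KSI)(II(KSI))(IS(II)(II(IK)))K
  step 2: KSI(II(KSI))(IS(II)(II(IK)))K
  step 3: S(II(KSI))(IS(II)(II(IK)))K
  step 4: II(KSI)K(IS(II)(II(IK))K)
  step 5: I(KSI)K(IS(II)(II(IK))K)
  step 6: KSIK(IS(II)(II(IK))K)
  step 7: SK(IS(II)(II(IK))K)
  step 8: SK(S(II)(II(IK))K)
  step 9: SK(IIK(II(IK)K))
  step 10: SK(IK(II(IK)K))
  step 11: SK(K(II(IK)K))
  step 12: SK(K(I(IK)K))
  step 13: SK(K(IKK))
  step 14: SK(K(KK))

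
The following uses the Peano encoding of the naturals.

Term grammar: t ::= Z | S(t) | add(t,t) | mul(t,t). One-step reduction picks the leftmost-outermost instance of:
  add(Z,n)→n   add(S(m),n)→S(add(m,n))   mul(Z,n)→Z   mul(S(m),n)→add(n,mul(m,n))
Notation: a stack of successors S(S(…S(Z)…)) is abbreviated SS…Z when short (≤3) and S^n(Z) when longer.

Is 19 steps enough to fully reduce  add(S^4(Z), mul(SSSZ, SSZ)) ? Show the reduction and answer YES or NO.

  start: add(S^4(Z), mul(SSSZ, SSZ))
  →1  S(add(SSSZ, mul(SSSZ, SSZ)))
  →2  S(S(add(SSZ, mul(SSSZ, SSZ))))
  →3  S(S(S(add(SZ, mul(SSSZ, SSZ)))))
  →4  S(S(S(S(add(Z, mul(SSSZ, SSZ))))))
  →5  S(S(S(S(mul(SSSZ, SSZ)))))
  →6  S(S(S(S(add(SSZ, mul(SSZ, SSZ))))))
  →7  S(S(S(S(S(add(SZ, mul(SSZ, SSZ)))))))
  →8  S(S(S(S(S(S(add(Z, mul(SSZ, SSZ))))))))
  →9  S(S(S(S(S(S(mul(SSZ, SSZ)))))))
  →10  S(S(S(S(S(S(add(SSZ, mul(SZ, SSZ))))))))
  →11  S(S(S(S(S(S(S(add(SZ, mul(SZ, SSZ)))))))))
  →12  S(S(S(S(S(S(S(S(add(Z, mul(SZ, SSZ))))))))))
  →13  S(S(S(S(S(S(S(S(mul(SZ, SSZ)))))))))
  →14  S(S(S(S(S(S(S(S(add(SSZ, mul(Z, SSZ))))))))))
  →15  S(S(S(S(S(S(S(S(S(add(SZ, mul(Z, SSZ)))))))))))
  →16  S(S(S(S(S(S(S(S(S(S(add(Z, mul(Z, SSZ))))))))))))
  →17  S(S(S(S(S(S(S(S(S(S(mul(Z, SSZ)))))))))))
  →18  S^10(Z)

Answer: YES — reaches normal form S^10(Z) in 18 ≤ 19 steps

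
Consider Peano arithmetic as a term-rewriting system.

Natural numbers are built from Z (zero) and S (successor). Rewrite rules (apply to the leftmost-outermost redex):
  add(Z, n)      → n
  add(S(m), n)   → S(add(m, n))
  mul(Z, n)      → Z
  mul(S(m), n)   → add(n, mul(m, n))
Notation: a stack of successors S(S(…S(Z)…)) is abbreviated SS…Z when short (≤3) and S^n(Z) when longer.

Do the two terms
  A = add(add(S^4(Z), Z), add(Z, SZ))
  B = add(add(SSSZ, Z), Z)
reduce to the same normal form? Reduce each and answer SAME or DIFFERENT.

Term A:
  start: add(add(S^4(Z), Z), add(Z, SZ))
  step 1: add(S(add(SSSZ, Z)), add(Z, SZ))
  step 2: S(add(add(SSSZ, Z), add(Z, SZ)))
  step 3: S(add(S(add(SSZ, Z)), add(Z, SZ)))
  step 4: S(S(add(add(SSZ, Z), add(Z, SZ))))
  step 5: S(S(add(S(add(SZ, Z)), add(Z, SZ))))
  step 6: S(S(S(add(add(SZ, Z), add(Z, SZ)))))
  step 7: S(S(S(add(S(add(Z, Z)), add(Z, SZ)))))
  step 8: S(S(S(S(add(add(Z, Z), add(Z, SZ))))))
  step 9: S(S(S(S(add(Z, add(Z, SZ))))))
  step 10: S(S(S(S(add(Z, SZ)))))
  step 11: S^5(Z)

Term B:
  start: add(add(SSSZ, Z), Z)
  step 1: add(S(add(SSZ, Z)), Z)
  step 2: S(add(add(SSZ, Z), Z))
  step 3: S(add(S(add(SZ, Z)), Z))
  step 4: S(S(add(add(SZ, Z), Z)))
  step 5: S(S(add(S(add(Z, Z)), Z)))
  step 6: S(S(S(add(add(Z, Z), Z))))
  step 7: S(S(S(add(Z, Z))))
  step 8: SSSZ

Answer: DIFFERENT — A ⇓ S^5(Z), B ⇓ SSSZ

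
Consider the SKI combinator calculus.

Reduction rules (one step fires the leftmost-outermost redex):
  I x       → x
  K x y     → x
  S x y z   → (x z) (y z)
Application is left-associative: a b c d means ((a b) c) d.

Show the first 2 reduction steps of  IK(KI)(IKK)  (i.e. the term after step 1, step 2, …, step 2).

  start: IK(KI)(IKK)
  →1  K(KI)(IKK)
  →2  KI

Answer: after 2 steps: KI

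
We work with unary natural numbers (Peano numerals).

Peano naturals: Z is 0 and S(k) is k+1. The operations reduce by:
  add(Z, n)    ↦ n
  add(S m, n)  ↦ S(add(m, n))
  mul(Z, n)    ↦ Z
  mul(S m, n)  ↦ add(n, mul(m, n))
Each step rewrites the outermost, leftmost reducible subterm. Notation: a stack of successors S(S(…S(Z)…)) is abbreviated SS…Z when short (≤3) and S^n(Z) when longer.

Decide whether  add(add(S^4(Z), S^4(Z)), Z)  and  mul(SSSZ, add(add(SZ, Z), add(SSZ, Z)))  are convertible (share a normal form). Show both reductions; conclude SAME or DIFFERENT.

Answer: DIFFERENT — A ⇓ S^8(Z), B ⇓ S^9(Z)

Working:
Term A:
  start: add(add(S^4(Z), S^4(Z)), Z)
  [1] add(S(add(SSSZ, S^4(Z))), Z)
  [2] S(add(add(SSSZ, S^4(Z)), Z))
  [3] S(add(S(add(SSZ, S^4(Z))), Z))
  [4] S(S(add(add(SSZ, S^4(Z)), Z)))
  [5] S(S(add(S(add(SZ, S^4(Z))), Z)))
  [6] S(S(S(add(add(SZ, S^4(Z)), Z))))
  [7] S(S(S(add(S(add(Z, S^4(Z))), Z))))
  [8] S(S(S(S(add(add(Z, S^4(Z)), Z)))))
  [9] S(S(S(S(add(S^4(Z), Z)))))
  [10] S(S(S(S(S(add(SSSZ, Z))))))
  [11] S(S(S(S(S(S(add(SSZ, Z)))))))
  [12] S(S(S(S(S(S(S(add(SZ, Z))))))))
  [13] S(S(S(S(S(S(S(S(add(Z, Z)))))))))
  [14] S^8(Z)

Term B:
  start: mul(SSSZ, add(add(SZ, Z), add(SSZ, Z)))
  [1] add(add(add(SZ, Z), add(SSZ, Z)), mul(SSZ, add(add(SZ, Z), add(SSZ, Z))))
  [2] add(add(S(add(Z, Z)), add(SSZ, Z)), mul(SSZ, add(add(SZ, Z), add(SSZ, Z))))
  [3] add(S(add(add(Z, Z), add(SSZ, Z))), mul(SSZ, add(add(SZ, Z), add(SSZ, Z))))
  [4] S(add(add(add(Z, Z), add(SSZ, Z)), mul(SSZ, add(add(SZ, Z), add(SSZ, Z)))))
  [5] S(add(add(Z, add(SSZ, Z)), mul(SSZ, add(add(SZ, Z), add(SSZ, Z)))))
  [6] S(add(add(SSZ, Z), mul(SSZ, add(add(SZ, Z), add(SSZ, Z)))))
  [7] S(add(S(add(SZ, Z)), mul(SSZ, add(add(SZ, Z), add(SSZ, Z)))))
  [8] S(S(add(add(SZ, Z), mul(SSZ, add(add(SZ, Z), add(SSZ, Z))))))
  [9] S(S(add(S(add(Z, Z)), mul(SSZ, add(add(SZ, Z), add(SSZ, Z))))))
  [10] S(S(S(add(add(Z, Z), mul(SSZ, add(add(SZ, Z), add(SSZ, Z)))))))
  [11] S(S(S(add(Z, mul(SSZ, add(add(SZ, Z), add(SSZ, Z)))))))
  [12] S(S(S(mul(SSZ, add(add(SZ, Z), add(SSZ, Z))))))
  [13] S(S(S(add(add(add(SZ, Z), add(SSZ, Z)), mul(SZ, add(add(SZ, Z), add(SSZ, Z)))))))
  [14] S(S(S(add(add(S(add(Z, Z)), add(SSZ, Z)), mul(SZ, add(add(SZ, Z), add(SSZ, Z)))))))
  [15] S(S(S(add(S(add(add(Z, Z), add(SSZ, Z))), mul(SZ, add(add(SZ, Z), add(SSZ, Z)))))))
  [16] S(S(S(S(add(add(add(Z, Z), add(SSZ, Z)), mul(SZ, add(add(SZ, Z), add(SSZ, Z))))))))
  [17] S(S(S(S(add(add(Z, add(SSZ, Z)), mul(SZ, add(add(SZ, Z), add(SSZ, Z))))))))
  [18] S(S(S(S(add(add(SSZ, Z), mul(SZ, add(add(SZ, Z), add(SSZ, Z))))))))
  [19] S(S(S(S(add(S(add(SZ, Z)), mul(SZ, add(add(SZ, Z), add(SSZ, Z))))))))
  [20] S(S(S(S(S(add(add(SZ, Z), mul(SZ, add(add(SZ, Z), add(SSZ, Z)))))))))
  [21] S(S(S(S(S(add(S(add(Z, Z)), mul(SZ, add(add(SZ, Z), add(SSZ, Z)))))))))
  [22] S(S(S(S(S(S(add(add(Z, Z), mul(SZ, add(add(SZ, Z), add(SSZ, Z))))))))))
  [23] S(S(S(S(S(S(add(Z, mul(SZ, add(add(SZ, Z), add(SSZ, Z))))))))))
  [24] S(S(S(S(S(S(mul(SZ, add(add(SZ, Z), add(SSZ, Z)))))))))
  [25] S(S(S(S(S(S(add(add(add(SZ, Z), add(SSZ, Z)), mul(Z, add(add(SZ, Z), add(SSZ, Z))))))))))
  [26] S(S(S(S(S(S(add(add(S(add(Z, Z)), add(SSZ, Z)), mul(Z, add(add(SZ, Z), add(SSZ, Z))))))))))
  [27] S(S(S(S(S(S(add(S(add(add(Z, Z), add(SSZ, Z))), mul(Z, add(add(SZ, Z), add(SSZ, Z))))))))))
  [28] S(S(S(S(S(S(S(add(add(add(Z, Z), add(SSZ, Z)), mul(Z, add(add(SZ, Z), add(SSZ, Z)))))))))))
  [29] S(S(S(S(S(S(S(add(add(Z, add(SSZ, Z)), mul(Z, add(add(SZ, Z), add(SSZ, Z)))))))))))
  [30] S(S(S(S(S(S(S(add(add(SSZ, Z), mul(Z, add(add(SZ, Z), add(SSZ, Z)))))))))))
  [31] S(S(S(S(S(S(S(add(S(add(SZ, Z)), mul(Z, add(add(SZ, Z), add(SSZ, Z)))))))))))
  [32] S(S(S(S(S(S(S(S(add(add(SZ, Z), mul(Z, add(add(SZ, Z), add(SSZ, Z))))))))))))
  [33] S(S(S(S(S(S(S(S(add(S(add(Z, Z)), mul(Z, add(add(SZ, Z), add(SSZ, Z))))))))))))
  [34] S(S(S(S(S(S(S(S(S(add(add(Z, Z), mul(Z, add(add(SZ, Z), add(SSZ, Z)))))))))))))
  [35] S(S(S(S(S(S(S(S(S(add(Z, mul(Z, add(add(SZ, Z), add(SSZ, Z)))))))))))))
  [36] S(S(S(S(S(S(S(S(S(mul(Z, add(add(SZ, Z), add(SSZ, Z))))))))))))
  [37] S^9(Z)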